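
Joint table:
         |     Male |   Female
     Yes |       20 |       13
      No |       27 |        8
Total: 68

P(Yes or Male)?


P(Yes∨Male) = P(Yes) + P(Male) - P(Yes∧Male)
= (33 + 47 - 20)/68 = 60/68 = 15/17

P = 15/17 ≈ 88.24%


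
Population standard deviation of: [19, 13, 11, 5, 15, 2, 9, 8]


Mean = 82/8 = 41/4
  (19-41/4)²=1225/16
  (13-41/4)²=121/16
  (11-41/4)²=9/16
  (5-41/4)²=441/16
  (15-41/4)²=361/16
  (2-41/4)²=1089/16
  (9-41/4)²=25/16
  (8-41/4)²=81/16
Σ(x-μ)² = 419/2
σ² = (419/2)/8 = 419/16

σ = √(419/16) ≈ 5.1174


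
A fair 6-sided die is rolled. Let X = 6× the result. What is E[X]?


E[die] = (1+6)/2 = 7/2
E[X] = 6 × 7/2 = 21

E[X] = 21


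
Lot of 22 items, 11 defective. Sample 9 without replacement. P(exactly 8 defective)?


Hypergeometric: C(11,8)×C(11,1)/C(22,9)
= 165×11/497420 = 33/9044

P(X=8) = 33/9044 ≈ 0.36%


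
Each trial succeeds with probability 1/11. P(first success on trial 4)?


Geometric: P(X=4) = (1-p)^(k-1)×p = (10/11)^3×1/11 = 1000/14641

P(X=4) = 1000/14641 ≈ 6.83%


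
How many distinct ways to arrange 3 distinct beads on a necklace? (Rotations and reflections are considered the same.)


Free circular arrangements: rotations and reflections both identified.
(n-1)!/2 = 2!/2 = 2/2 = 1

1


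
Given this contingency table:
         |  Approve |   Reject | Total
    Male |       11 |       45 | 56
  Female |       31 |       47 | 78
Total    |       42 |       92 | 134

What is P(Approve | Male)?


P(Approve | Male) = 11/(11+45) = 11/56

P(Approve|Male) = 11/56 ≈ 19.64%


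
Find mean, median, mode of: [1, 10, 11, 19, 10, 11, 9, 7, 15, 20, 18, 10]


Sorted: [1, 7, 9, 10, 10, 10, 11, 11, 15, 18, 19, 20]
Mean = 141/12 = 47/4
Median = 21/2
Freq: {1: 1, 10: 3, 11: 2, 19: 1, 9: 1, 7: 1, 15: 1, 20: 1, 18: 1}
Mode: [10]

Mean=47/4, Median=21/2, Mode=10


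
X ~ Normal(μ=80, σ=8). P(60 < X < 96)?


z₁=(60-80)/8=-2.5, z₂=(96-80)/8=2.0
P = Φ(2.0) - Φ(-2.5) = 0.977250 - 0.006210 = 0.971040 ≈ 0.9710

P(60 < X < 96) ≈ 0.9710


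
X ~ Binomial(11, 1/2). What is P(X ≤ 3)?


P(X ≤ 3) = Σ P(X=i) for i=0..3
P(X=0) = 1/2048
P(X=1) = 11/2048
P(X=2) = 55/2048
P(X=3) = 165/2048
Sum = 29/256

P(X ≤ 3) = 29/256 ≈ 11.33%


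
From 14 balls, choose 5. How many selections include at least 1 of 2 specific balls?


Complement: C(14,5) - C(12,5) = 2002 - 792 = 1210

1210


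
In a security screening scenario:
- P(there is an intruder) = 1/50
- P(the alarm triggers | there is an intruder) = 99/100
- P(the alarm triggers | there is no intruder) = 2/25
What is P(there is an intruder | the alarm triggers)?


Using Bayes' theorem:
P(A|B) = P(B|A)·P(A) / P(B)

P(the alarm triggers) = 99/100 × 1/50 + 2/25 × 49/50
= 99/5000 + 49/625 = 491/5000

P(there is an intruder|the alarm triggers) = (99/5000) / (491/5000) = 99/491

P(there is an intruder|the alarm triggers) = 99/491 ≈ 20.16%


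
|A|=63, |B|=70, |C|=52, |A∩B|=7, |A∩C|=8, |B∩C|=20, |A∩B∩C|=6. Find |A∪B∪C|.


|A∪B∪C| = 63+70+52-7-8-20+6 = 156

|A∪B∪C| = 156


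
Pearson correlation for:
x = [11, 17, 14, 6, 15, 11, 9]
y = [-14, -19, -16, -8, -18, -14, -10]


n=7, Σx=83, Σy=-99, Σxy=-1263, Σx²=1069, Σy²=1497
r = (7×(-1263) - 83×(-99))/√((7×1069 - 83²)(7×1497 - (-99)²))
= -624/√(594×678) = -624/√402732 ≈ -624/634.6117 ≈ -0.9833

r ≈ -0.9833


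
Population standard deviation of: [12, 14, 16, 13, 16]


Mean = 71/5
  (12-71/5)²=121/25
  (14-71/5)²=1/25
  (16-71/5)²=81/25
  (13-71/5)²=36/25
  (16-71/5)²=81/25
Σ(x-μ)² = 64/5
σ² = (64/5)/5 = 64/25

σ = √(64/25) ≈ 1.6000


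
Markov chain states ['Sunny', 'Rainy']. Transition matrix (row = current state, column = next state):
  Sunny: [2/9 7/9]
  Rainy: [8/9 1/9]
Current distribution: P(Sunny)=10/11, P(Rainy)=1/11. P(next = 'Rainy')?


P(next=Rainy) = Σᵢ P(now=i)×P(i→Rainy)
= 10/11×7/9 + 1/11×1/9
= 70/99 + 1/99 = 71/99

P = 71/99 ≈ 0.7172


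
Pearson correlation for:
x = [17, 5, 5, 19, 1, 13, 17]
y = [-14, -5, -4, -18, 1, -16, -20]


n=7, Σx=77, Σy=-76, Σxy=-1172, Σx²=1159, Σy²=1218
r = (7×(-1172) - 77×(-76))/√((7×1159 - 77²)(7×1218 - (-76)²))
= -2352/√(2184×2750) = -2352/√6006000 ≈ -2352/2450.7142 ≈ -0.9597

r ≈ -0.9597


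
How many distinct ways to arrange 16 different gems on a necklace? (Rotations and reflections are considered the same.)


Free circular arrangements: rotations and reflections both identified.
(n-1)!/2 = 15!/2 = 1307674368000/2 = 653837184000

653837184000


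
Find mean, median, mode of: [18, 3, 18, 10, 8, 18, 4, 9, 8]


Sorted: [3, 4, 8, 8, 9, 10, 18, 18, 18]
Mean = 96/9 = 32/3
Median = 9
Freq: {18: 3, 3: 1, 10: 1, 8: 2, 4: 1, 9: 1}
Mode: [18]

Mean=32/3, Median=9, Mode=18


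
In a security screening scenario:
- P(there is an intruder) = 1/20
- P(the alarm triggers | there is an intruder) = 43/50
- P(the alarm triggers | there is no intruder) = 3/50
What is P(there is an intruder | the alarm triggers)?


Using Bayes' theorem:
P(A|B) = P(B|A)·P(A) / P(B)

P(the alarm triggers) = 43/50 × 1/20 + 3/50 × 19/20
= 43/1000 + 57/1000 = 1/10

P(there is an intruder|the alarm triggers) = (43/1000) / (1/10) = 43/100

P(there is an intruder|the alarm triggers) = 43/100 ≈ 43.00%


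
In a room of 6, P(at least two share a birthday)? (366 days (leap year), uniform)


P(all different) = Π(366-i)/366 for i=0..5
= 0.959646
P(match) = 1 - 0.959646 = 0.040354

P ≈ 0.0404 ≈ 4.04%


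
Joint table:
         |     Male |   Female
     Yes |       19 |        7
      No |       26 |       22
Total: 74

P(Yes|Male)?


P(Yes|Male) = 19/(19+26) = 19/45

P = 19/45 ≈ 42.22%


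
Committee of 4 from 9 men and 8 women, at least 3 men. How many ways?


Count by #men:
  3M,1W: C(9,3)×C(8,1)=672
  4M,0W: C(9,4)×C(8,0)=126
Total = 798

798


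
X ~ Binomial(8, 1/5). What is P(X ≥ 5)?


P(X ≥ 5) = Σ P(X=i) for i=5..8
P(X=5) = 3584/390625
P(X=6) = 448/390625
P(X=7) = 32/390625
P(X=8) = 1/390625
Sum = 813/78125

P(X ≥ 5) = 813/78125 ≈ 1.04%


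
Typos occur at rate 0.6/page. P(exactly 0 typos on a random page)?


Poisson(λ=0.6): P(X=0) = e^(-λ)×λ^k/k!
= e^(-0.6) × 0.6^0 / 0!
≈ 0.5488116361 × 1 / 1 ≈ 0.548812

P(X=0) ≈ 0.548812 ≈ 54.88%


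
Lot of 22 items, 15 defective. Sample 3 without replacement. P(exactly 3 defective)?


Hypergeometric: C(15,3)×C(7,0)/C(22,3)
= 455×1/1540 = 13/44

P(X=3) = 13/44 ≈ 29.55%


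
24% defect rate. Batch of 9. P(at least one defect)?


P(all good) = (19/25)^9 = 322687697779/3814697265625
P(≥1 defect) = 3492009567846/3814697265625

P = 3492009567846/3814697265625 ≈ 91.54%


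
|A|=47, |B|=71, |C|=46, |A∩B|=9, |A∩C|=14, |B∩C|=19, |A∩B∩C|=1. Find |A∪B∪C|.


|A∪B∪C| = 47+71+46-9-14-19+1 = 123

|A∪B∪C| = 123


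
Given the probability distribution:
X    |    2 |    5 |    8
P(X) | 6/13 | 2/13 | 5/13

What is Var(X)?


E[X] = 62/13
E[X²] = 394/13
Var(X) = E[X²] - (E[X])² = 394/13 - 3844/169 = 1278/169

Var(X) = 1278/169 ≈ 7.5621


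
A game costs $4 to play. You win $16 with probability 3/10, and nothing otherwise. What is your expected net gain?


E[gain] = (16-4)×3/10 + (-4)×7/10
= 18/5 - 14/5 = 4/5

Expected net gain = $4/5 ≈ $0.80


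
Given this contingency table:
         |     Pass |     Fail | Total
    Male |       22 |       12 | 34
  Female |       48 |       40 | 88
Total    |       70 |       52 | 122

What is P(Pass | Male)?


P(Pass | Male) = 22/(22+12) = 22/34 = 11/17

P(Pass|Male) = 11/17 ≈ 64.71%


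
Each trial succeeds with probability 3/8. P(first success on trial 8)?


Geometric: P(X=8) = (1-p)^(k-1)×p = (5/8)^7×3/8 = 234375/16777216

P(X=8) = 234375/16777216 ≈ 1.40%


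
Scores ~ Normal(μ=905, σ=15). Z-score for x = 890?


z = (x - μ)/σ = (890 - 905)/15 = -1.0

z = -1.0


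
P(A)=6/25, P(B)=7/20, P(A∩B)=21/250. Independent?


P(A)×P(B) = 21/250
P(A∩B) = 21/250
Equal ✓ → Independent

Yes, independent


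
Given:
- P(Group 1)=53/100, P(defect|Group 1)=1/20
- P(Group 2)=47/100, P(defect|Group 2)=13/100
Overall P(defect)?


P(B) = Σ P(B|Aᵢ)×P(Aᵢ)
  1/20×53/100 = 53/2000
  13/100×47/100 = 611/10000
Sum = 219/2500

P(defect) = 219/2500 ≈ 8.76%


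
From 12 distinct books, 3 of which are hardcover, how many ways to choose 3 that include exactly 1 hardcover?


Choose 1 of the 3 hardcovers and 2 of the other 9 books:
C(3,1)×C(9,2) = 3×36 = 108

108


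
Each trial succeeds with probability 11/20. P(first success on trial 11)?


Geometric: P(X=11) = (1-p)^(k-1)×p = (9/20)^10×11/20 = 38354628411/204800000000000

P(X=11) = 38354628411/204800000000000 ≈ 0.02%


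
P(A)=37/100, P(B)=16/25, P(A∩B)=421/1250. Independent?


P(A)×P(B) = 148/625
P(A∩B) = 421/1250
Not equal → NOT independent

No, not independent


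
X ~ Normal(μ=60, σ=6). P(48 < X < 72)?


z₁=(48-60)/6=-2.0, z₂=(72-60)/6=2.0
P = Φ(2.0) - Φ(-2.0) = 0.977250 - 0.022750 = 0.954500 ≈ 0.9545

P(48 < X < 72) ≈ 0.9545


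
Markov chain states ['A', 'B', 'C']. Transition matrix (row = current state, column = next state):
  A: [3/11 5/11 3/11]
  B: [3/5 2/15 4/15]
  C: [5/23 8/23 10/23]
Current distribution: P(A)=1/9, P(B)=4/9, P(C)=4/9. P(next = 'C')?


P(next=C) = Σᵢ P(now=i)×P(i→C)
= 1/9×3/11 + 4/9×4/15 + 4/9×10/23
= 1/33 + 16/135 + 40/207 = 11683/34155

P = 11683/34155 ≈ 0.3421


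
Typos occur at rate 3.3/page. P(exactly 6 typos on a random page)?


Poisson(λ=3.3): P(X=6) = e^(-λ)×λ^k/k!
= e^(-3.3) × 3.3^6 / 6!
≈ 0.0368831674 × 1291.467969 / 720 ≈ 0.066158

P(X=6) ≈ 0.066158 ≈ 6.62%


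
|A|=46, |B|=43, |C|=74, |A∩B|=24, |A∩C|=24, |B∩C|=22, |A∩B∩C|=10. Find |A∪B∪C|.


|A∪B∪C| = 46+43+74-24-24-22+10 = 103

|A∪B∪C| = 103


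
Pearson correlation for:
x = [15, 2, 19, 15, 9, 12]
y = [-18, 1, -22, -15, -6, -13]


n=6, Σx=72, Σy=-73, Σxy=-1121, Σx²=1040, Σy²=1239
r = (6×(-1121) - 72×(-73))/√((6×1040 - 72²)(6×1239 - (-73)²))
= -1470/√(1056×2105) = -1470/√2222880 ≈ -1470/1490.9326 ≈ -0.9860

r ≈ -0.9860


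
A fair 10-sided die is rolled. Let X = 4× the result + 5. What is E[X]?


E[die] = (1+10)/2 = 11/2
E[X] = 4×11/2 + 5 = 27

E[X] = 27


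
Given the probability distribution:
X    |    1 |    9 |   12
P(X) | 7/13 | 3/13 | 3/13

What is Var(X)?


E[X] = 70/13
E[X²] = 682/13
Var(X) = E[X²] - (E[X])² = 682/13 - 4900/169 = 3966/169

Var(X) = 3966/169 ≈ 23.4675


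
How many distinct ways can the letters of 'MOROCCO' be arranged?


Letters: 7, freq: {'M': 1, 'O': 3, 'R': 1, 'C': 2}
7!/(1!×3!×1!×2!) = 5040/12 = 420

420


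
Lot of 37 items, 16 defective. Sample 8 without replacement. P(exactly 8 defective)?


Hypergeometric: C(16,8)×C(21,0)/C(37,8)
= 12870×1/38608020 = 13/38998

P(X=8) = 13/38998 ≈ 0.03%


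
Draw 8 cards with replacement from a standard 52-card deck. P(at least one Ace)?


P(not a Ace) = 48/52 = 12/13
P(none in 8 draws) = (12/13)^8 = 429981696/815730721
P(≥1 Ace) = 1 - 429981696/815730721 = 385749025/815730721

P = 385749025/815730721 ≈ 47.29%


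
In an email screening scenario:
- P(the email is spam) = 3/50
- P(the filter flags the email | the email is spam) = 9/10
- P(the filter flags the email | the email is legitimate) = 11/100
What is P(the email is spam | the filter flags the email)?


Using Bayes' theorem:
P(A|B) = P(B|A)·P(A) / P(B)

P(the filter flags the email) = 9/10 × 3/50 + 11/100 × 47/50
= 27/500 + 517/5000 = 787/5000

P(the email is spam|the filter flags the email) = (27/500) / (787/5000) = 270/787

P(the email is spam|the filter flags the email) = 270/787 ≈ 34.31%


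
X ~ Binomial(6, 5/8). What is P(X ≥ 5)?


P(X ≥ 5) = Σ P(X=i) for i=5..6
P(X=5) = 28125/131072
P(X=6) = 15625/262144
Sum = 71875/262144

P(X ≥ 5) = 71875/262144 ≈ 27.42%


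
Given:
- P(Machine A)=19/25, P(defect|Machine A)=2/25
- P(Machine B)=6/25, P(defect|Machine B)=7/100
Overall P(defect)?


P(B) = Σ P(B|Aᵢ)×P(Aᵢ)
  2/25×19/25 = 38/625
  7/100×6/25 = 21/1250
Sum = 97/1250

P(defect) = 97/1250 ≈ 7.76%


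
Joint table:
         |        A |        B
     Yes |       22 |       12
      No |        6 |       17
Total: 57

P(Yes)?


P(Yes) = (22+12)/57 = 34/57

P(Yes) = 34/57 ≈ 59.65%


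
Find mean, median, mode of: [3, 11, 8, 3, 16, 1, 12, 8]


Sorted: [1, 3, 3, 8, 8, 11, 12, 16]
Mean = 62/8 = 31/4
Median = 8
Freq: {3: 2, 11: 1, 8: 2, 16: 1, 1: 1, 12: 1}
Mode: [3, 8]

Mean=31/4, Median=8, Mode=[3, 8]


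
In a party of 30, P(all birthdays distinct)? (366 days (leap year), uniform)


P(all different) = Π(366-i)/366 for i=0..29
= (366/366)×(365/366)×...×(337/366)
= 0.294697

P ≈ 0.2947 ≈ 29.47%


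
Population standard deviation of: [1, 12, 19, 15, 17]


Mean = 64/5
  (1-64/5)²=3481/25
  (12-64/5)²=16/25
  (19-64/5)²=961/25
  (15-64/5)²=121/25
  (17-64/5)²=441/25
Σ(x-μ)² = 1004/5
σ² = (1004/5)/5 = 1004/25

σ = √(1004/25) ≈ 6.3372


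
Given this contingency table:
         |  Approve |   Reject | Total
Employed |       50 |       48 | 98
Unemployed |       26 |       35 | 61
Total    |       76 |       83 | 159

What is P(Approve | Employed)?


P(Approve | Employed) = 50/(50+48) = 50/98 = 25/49

P(Approve|Employed) = 25/49 ≈ 51.02%


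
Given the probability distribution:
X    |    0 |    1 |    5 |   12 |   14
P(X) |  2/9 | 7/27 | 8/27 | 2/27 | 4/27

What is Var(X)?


E[X] = 127/27
E[X²] = 1279/27
Var(X) = E[X²] - (E[X])² = 1279/27 - 16129/729 = 18404/729

Var(X) = 18404/729 ≈ 25.2455


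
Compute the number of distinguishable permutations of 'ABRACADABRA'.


Letters: 11, freq: {'A': 5, 'B': 2, 'R': 2, 'C': 1, 'D': 1}
11!/(5!×2!×2!×1!×1!) = 39916800/480 = 83160

83160


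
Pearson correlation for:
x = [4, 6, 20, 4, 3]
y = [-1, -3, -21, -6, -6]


n=5, Σx=37, Σy=-37, Σxy=-484, Σx²=477, Σy²=523
r = (5×(-484) - 37×(-37))/√((5×477 - 37²)(5×523 - (-37)²))
= -1051/√(1016×1246) = -1051/√1265936 ≈ -1051/1125.1382 ≈ -0.9341

r ≈ -0.9341


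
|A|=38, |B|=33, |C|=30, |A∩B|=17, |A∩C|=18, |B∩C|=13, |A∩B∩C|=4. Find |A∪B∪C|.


|A∪B∪C| = 38+33+30-17-18-13+4 = 57

|A∪B∪C| = 57


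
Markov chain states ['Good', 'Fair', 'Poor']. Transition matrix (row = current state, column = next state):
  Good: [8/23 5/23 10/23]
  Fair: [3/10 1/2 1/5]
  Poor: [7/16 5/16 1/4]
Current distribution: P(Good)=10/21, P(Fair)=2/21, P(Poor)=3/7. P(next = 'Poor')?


P(next=Poor) = Σᵢ P(now=i)×P(i→Poor)
= 10/21×10/23 + 2/21×1/5 + 3/7×1/4
= 100/483 + 2/105 + 3/28 = 1073/3220

P = 1073/3220 ≈ 0.3332


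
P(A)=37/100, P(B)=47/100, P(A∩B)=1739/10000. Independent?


P(A)×P(B) = 1739/10000
P(A∩B) = 1739/10000
Equal ✓ → Independent

Yes, independent


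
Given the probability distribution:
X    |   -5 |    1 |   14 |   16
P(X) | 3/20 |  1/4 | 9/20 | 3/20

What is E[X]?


E[X] = Σ x·P(X=x)
= (-5)×(3/20) + (1)×(1/4) + (14)×(9/20) + (16)×(3/20)
= 41/5

E[X] = 41/5


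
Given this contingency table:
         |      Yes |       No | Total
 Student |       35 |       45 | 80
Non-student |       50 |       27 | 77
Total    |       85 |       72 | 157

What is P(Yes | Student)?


P(Yes | Student) = 35/(35+45) = 35/80 = 7/16

P(Yes|Student) = 7/16 ≈ 43.75%


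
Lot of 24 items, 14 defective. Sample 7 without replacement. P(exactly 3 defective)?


Hypergeometric: C(14,3)×C(10,4)/C(24,7)
= 364×210/346104 = 3185/14421

P(X=3) = 3185/14421 ≈ 22.09%


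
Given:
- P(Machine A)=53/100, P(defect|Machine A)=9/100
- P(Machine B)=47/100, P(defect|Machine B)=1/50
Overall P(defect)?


P(B) = Σ P(B|Aᵢ)×P(Aᵢ)
  9/100×53/100 = 477/10000
  1/50×47/100 = 47/5000
Sum = 571/10000

P(defect) = 571/10000 ≈ 5.71%


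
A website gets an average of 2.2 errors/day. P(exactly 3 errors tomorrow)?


Poisson(λ=2.2): P(X=3) = e^(-λ)×λ^k/k!
= e^(-2.2) × 2.2^3 / 3!
≈ 0.1108031584 × 10.648 / 6 ≈ 0.196639

P(X=3) ≈ 0.196639 ≈ 19.66%


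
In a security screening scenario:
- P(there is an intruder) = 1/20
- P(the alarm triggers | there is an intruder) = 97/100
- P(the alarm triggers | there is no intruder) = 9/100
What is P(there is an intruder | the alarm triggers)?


Using Bayes' theorem:
P(A|B) = P(B|A)·P(A) / P(B)

P(the alarm triggers) = 97/100 × 1/20 + 9/100 × 19/20
= 97/2000 + 171/2000 = 67/500

P(there is an intruder|the alarm triggers) = (97/2000) / (67/500) = 97/268

P(there is an intruder|the alarm triggers) = 97/268 ≈ 36.19%


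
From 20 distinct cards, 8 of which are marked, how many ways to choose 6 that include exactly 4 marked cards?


Choose 4 of the 8 marked cards and 2 of the other 12 cards:
C(8,4)×C(12,2) = 70×66 = 4620

4620


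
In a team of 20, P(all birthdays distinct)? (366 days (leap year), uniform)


P(all different) = Π(366-i)/366 for i=0..19
= (366/366)×(365/366)×...×(347/366)
= 0.589430

P ≈ 0.5894 ≈ 58.94%


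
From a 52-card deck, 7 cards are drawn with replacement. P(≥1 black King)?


P(not a black King) = 50/52 = 25/26
P(none in 7 draws) = (25/26)^7 = 6103515625/8031810176
P(≥1 black King) = 1 - 6103515625/8031810176 = 1928294551/8031810176

P = 1928294551/8031810176 ≈ 24.01%


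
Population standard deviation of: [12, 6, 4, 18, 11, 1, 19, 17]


Mean = 88/8 = 11
  (12-11)²=1
  (6-11)²=25
  (4-11)²=49
  (18-11)²=49
  (11-11)²=0
  (1-11)²=100
  (19-11)²=64
  (17-11)²=36
Σ(x-μ)² = 324
σ² = 324/8 = 81/2

σ = √(81/2) ≈ 6.3640


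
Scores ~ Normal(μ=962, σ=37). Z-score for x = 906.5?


z = (x - μ)/σ = (906.5 - 962)/37 = -1.5

z = -1.5


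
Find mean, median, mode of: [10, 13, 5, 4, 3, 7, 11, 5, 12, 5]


Sorted: [3, 4, 5, 5, 5, 7, 10, 11, 12, 13]
Mean = 75/10 = 15/2
Median = 6
Freq: {10: 1, 13: 1, 5: 3, 4: 1, 3: 1, 7: 1, 11: 1, 12: 1}
Mode: [5]

Mean=15/2, Median=6, Mode=5


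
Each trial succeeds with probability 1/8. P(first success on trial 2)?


Geometric: P(X=2) = (1-p)^(k-1)×p = (7/8)^1×1/8 = 7/64

P(X=2) = 7/64 ≈ 10.94%


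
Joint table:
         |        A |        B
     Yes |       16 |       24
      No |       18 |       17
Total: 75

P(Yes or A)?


P(Yes∨A) = P(Yes) + P(A) - P(Yes∧A)
= (40 + 34 - 16)/75 = 58/75

P = 58/75 ≈ 77.33%


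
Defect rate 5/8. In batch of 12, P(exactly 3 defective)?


Binomial: P(X=3) = C(12,3)×p^3×(1-p)^9
= 220 × 125/512 × 19683/134217728 = 135320625/17179869184

P(X=3) = 135320625/17179869184 ≈ 0.79%


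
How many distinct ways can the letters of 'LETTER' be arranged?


Letters: 6, freq: {'L': 1, 'E': 2, 'T': 2, 'R': 1}
6!/(1!×2!×2!×1!) = 720/4 = 180

180


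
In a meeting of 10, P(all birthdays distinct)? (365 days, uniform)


P(all different) = Π(365-i)/365 for i=0..9
= (365/365)×(364/365)×...×(356/365)
= 0.883052

P ≈ 0.8831 ≈ 88.31%


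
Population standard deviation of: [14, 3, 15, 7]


Mean = 39/4
  (14-39/4)²=289/16
  (3-39/4)²=729/16
  (15-39/4)²=441/16
  (7-39/4)²=121/16
Σ(x-μ)² = 395/4
σ² = (395/4)/4 = 395/16

σ = √(395/16) ≈ 4.9687


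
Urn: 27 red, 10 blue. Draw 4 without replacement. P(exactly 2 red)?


Hypergeometric: C(27,2)×C(10,2)/C(37,4)
= 351×45/66045 = 1053/4403

P(X=2) = 1053/4403 ≈ 23.92%


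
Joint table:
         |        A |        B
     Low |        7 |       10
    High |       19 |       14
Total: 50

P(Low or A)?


P(Low∨A) = P(Low) + P(A) - P(Low∧A)
= (17 + 26 - 7)/50 = 36/50 = 18/25

P = 18/25 ≈ 72.00%


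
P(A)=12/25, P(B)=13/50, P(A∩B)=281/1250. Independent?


P(A)×P(B) = 78/625
P(A∩B) = 281/1250
Not equal → NOT independent

No, not independent


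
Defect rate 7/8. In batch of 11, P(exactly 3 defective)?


Binomial: P(X=3) = C(11,3)×p^3×(1-p)^8
= 165 × 343/512 × 1/16777216 = 56595/8589934592

P(X=3) = 56595/8589934592 ≈ 0.00%


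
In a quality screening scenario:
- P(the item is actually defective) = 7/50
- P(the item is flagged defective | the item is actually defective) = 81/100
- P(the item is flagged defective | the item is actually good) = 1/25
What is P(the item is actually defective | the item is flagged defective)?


Using Bayes' theorem:
P(A|B) = P(B|A)·P(A) / P(B)

P(the item is flagged defective) = 81/100 × 7/50 + 1/25 × 43/50
= 567/5000 + 43/1250 = 739/5000

P(the item is actually defective|the item is flagged defective) = (567/5000) / (739/5000) = 567/739

P(the item is actually defective|the item is flagged defective) = 567/739 ≈ 76.73%


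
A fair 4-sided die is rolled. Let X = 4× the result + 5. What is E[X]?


E[die] = (1+4)/2 = 5/2
E[X] = 4×5/2 + 5 = 15

E[X] = 15


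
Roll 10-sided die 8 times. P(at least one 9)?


P(no 9)^8 = (9/10)^8 = 43046721/100000000
P(≥1) = 1 - 43046721/100000000 = 56953279/100000000

P = 56953279/100000000 ≈ 56.95%


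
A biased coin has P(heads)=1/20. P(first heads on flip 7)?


Geometric: P(X=7) = (1-p)^(k-1)×p = (19/20)^6×1/20 = 47045881/1280000000

P(X=7) = 47045881/1280000000 ≈ 3.68%


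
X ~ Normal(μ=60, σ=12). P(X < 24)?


z = (24-60)/12 = -3.0
P(Z < -3.0) = 0.0013

P(X < 24) ≈ 0.0013


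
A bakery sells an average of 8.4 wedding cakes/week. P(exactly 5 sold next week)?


Poisson(λ=8.4): P(X=5) = e^(-λ)×λ^k/k!
= e^(-8.4) × 8.4^5 / 5!
≈ 0.0002248673242 × 41821.19424 / 120 ≈ 0.078369

P(X=5) ≈ 0.078369 ≈ 7.84%


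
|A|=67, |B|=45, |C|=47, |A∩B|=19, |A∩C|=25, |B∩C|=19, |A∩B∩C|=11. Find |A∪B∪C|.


|A∪B∪C| = 67+45+47-19-25-19+11 = 107

|A∪B∪C| = 107


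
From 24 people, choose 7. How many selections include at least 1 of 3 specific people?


Complement: C(24,7) - C(21,7) = 346104 - 116280 = 229824

229824


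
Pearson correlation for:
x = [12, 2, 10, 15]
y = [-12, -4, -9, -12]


n=4, Σx=39, Σy=-37, Σxy=-422, Σx²=473, Σy²=385
r = (4×(-422) - 39×(-37))/√((4×473 - 39²)(4×385 - (-37)²))
= -245/√(371×171) = -245/√63441 ≈ -245/251.8750 ≈ -0.9727

r ≈ -0.9727


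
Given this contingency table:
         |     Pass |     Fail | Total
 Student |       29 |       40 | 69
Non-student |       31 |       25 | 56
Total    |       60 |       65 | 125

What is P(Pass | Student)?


P(Pass | Student) = 29/(29+40) = 29/69

P(Pass|Student) = 29/69 ≈ 42.03%


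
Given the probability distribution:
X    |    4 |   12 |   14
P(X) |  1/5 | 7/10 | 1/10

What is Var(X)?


E[X] = 53/5
E[X²] = 618/5
Var(X) = E[X²] - (E[X])² = 618/5 - 2809/25 = 281/25

Var(X) = 281/25 ≈ 11.2400


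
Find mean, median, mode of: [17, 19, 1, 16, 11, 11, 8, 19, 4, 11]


Sorted: [1, 4, 8, 11, 11, 11, 16, 17, 19, 19]
Mean = 117/10
Median = 11
Freq: {17: 1, 19: 2, 1: 1, 16: 1, 11: 3, 8: 1, 4: 1}
Mode: [11]

Mean=117/10, Median=11, Mode=11


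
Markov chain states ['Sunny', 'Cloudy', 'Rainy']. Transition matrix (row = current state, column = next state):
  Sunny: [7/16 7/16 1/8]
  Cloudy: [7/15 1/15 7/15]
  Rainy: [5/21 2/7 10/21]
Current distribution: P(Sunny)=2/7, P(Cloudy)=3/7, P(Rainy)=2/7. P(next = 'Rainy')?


P(next=Rainy) = Σᵢ P(now=i)×P(i→Rainy)
= 2/7×1/8 + 3/7×7/15 + 2/7×10/21
= 1/28 + 1/5 + 20/147 = 1093/2940

P = 1093/2940 ≈ 0.3718


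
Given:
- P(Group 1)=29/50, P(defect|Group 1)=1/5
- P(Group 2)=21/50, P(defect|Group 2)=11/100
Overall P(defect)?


P(B) = Σ P(B|Aᵢ)×P(Aᵢ)
  1/5×29/50 = 29/250
  11/100×21/50 = 231/5000
Sum = 811/5000

P(defect) = 811/5000 ≈ 16.22%


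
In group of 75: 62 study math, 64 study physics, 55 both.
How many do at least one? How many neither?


|A∪B| = 62+64-55 = 71
Neither = 75-71 = 4

At least one: 71; Neither: 4


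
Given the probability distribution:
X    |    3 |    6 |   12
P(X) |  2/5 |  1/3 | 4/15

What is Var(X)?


E[X] = 32/5
E[X²] = 54
Var(X) = E[X²] - (E[X])² = 54 - 1024/25 = 326/25

Var(X) = 326/25 ≈ 13.0400


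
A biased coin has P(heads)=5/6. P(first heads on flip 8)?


Geometric: P(X=8) = (1-p)^(k-1)×p = (1/6)^7×5/6 = 5/1679616

P(X=8) = 5/1679616 ≈ 0.00%


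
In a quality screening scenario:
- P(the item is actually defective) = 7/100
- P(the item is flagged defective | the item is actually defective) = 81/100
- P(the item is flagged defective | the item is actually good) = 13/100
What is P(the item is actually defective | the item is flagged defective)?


Using Bayes' theorem:
P(A|B) = P(B|A)·P(A) / P(B)

P(the item is flagged defective) = 81/100 × 7/100 + 13/100 × 93/100
= 567/10000 + 1209/10000 = 111/625

P(the item is actually defective|the item is flagged defective) = (567/10000) / (111/625) = 189/592

P(the item is actually defective|the item is flagged defective) = 189/592 ≈ 31.93%


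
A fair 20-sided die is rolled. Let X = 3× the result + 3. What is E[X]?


E[die] = (1+20)/2 = 21/2
E[X] = 3×21/2 + 3 = 69/2

E[X] = 69/2


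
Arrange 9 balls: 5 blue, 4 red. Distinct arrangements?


9!/(5!×4!) = 126

126


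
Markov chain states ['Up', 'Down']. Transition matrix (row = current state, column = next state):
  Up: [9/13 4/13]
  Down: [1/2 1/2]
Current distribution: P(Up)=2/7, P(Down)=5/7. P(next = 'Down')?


P(next=Down) = Σᵢ P(now=i)×P(i→Down)
= 2/7×4/13 + 5/7×1/2
= 8/91 + 5/14 = 81/182

P = 81/182 ≈ 0.4451


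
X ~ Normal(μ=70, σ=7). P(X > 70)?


z = (70-70)/7 = 0.0
P(X > 70) = 1 - P(Z ≤ 0.0) = 1 - 0.5000 = 0.5000

P(X > 70) ≈ 0.5000


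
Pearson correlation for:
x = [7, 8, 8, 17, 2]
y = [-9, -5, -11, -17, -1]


n=5, Σx=42, Σy=-43, Σxy=-482, Σx²=470, Σy²=517
r = (5×(-482) - 42×(-43))/√((5×470 - 42²)(5×517 - (-43)²))
= -604/√(586×736) = -604/√431296 ≈ -604/656.7313 ≈ -0.9197

r ≈ -0.9197


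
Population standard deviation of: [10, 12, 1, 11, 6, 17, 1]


Mean = 58/7
  (10-58/7)²=144/49
  (12-58/7)²=676/49
  (1-58/7)²=2601/49
  (11-58/7)²=361/49
  (6-58/7)²=256/49
  (17-58/7)²=3721/49
  (1-58/7)²=2601/49
Σ(x-μ)² = 1480/7
σ² = (1480/7)/7 = 1480/49

σ = √(1480/49) ≈ 5.4958


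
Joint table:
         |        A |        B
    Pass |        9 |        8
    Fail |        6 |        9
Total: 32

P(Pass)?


P(Pass) = (9+8)/32 = 17/32

P(Pass) = 17/32 ≈ 53.12%


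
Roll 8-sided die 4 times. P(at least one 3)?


P(no 3)^4 = (7/8)^4 = 2401/4096
P(≥1) = 1 - 2401/4096 = 1695/4096

P = 1695/4096 ≈ 41.38%


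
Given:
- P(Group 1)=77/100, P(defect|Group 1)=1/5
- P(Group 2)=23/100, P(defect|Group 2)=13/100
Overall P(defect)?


P(B) = Σ P(B|Aᵢ)×P(Aᵢ)
  1/5×77/100 = 77/500
  13/100×23/100 = 299/10000
Sum = 1839/10000

P(defect) = 1839/10000 ≈ 18.39%


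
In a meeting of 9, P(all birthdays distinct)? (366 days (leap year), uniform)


P(all different) = Π(366-i)/366 for i=0..8
= (366/366)×(365/366)×...×(358/366)
= 0.905624

P ≈ 0.9056 ≈ 90.56%


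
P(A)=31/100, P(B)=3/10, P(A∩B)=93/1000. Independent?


P(A)×P(B) = 93/1000
P(A∩B) = 93/1000
Equal ✓ → Independent

Yes, independent


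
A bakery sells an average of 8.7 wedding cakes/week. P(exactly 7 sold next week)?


Poisson(λ=8.7): P(X=7) = e^(-λ)×λ^k/k!
= e^(-8.7) × 8.7^7 / 7!
≈ 0.000166585811 × 3772547.94878 / 5040 ≈ 0.124693

P(X=7) ≈ 0.124693 ≈ 12.47%


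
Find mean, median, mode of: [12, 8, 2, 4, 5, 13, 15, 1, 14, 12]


Sorted: [1, 2, 4, 5, 8, 12, 12, 13, 14, 15]
Mean = 86/10 = 43/5
Median = 10
Freq: {12: 2, 8: 1, 2: 1, 4: 1, 5: 1, 13: 1, 15: 1, 1: 1, 14: 1}
Mode: [12]

Mean=43/5, Median=10, Mode=12


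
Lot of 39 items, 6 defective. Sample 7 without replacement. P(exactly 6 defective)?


Hypergeometric: C(6,6)×C(33,1)/C(39,7)
= 1×33/15380937 = 1/466089

P(X=6) = 1/466089 ≈ 0.00%


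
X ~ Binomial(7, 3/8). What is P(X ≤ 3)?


P(X ≤ 3) = Σ P(X=i) for i=0..3
P(X=0) = 78125/2097152
P(X=1) = 328125/2097152
P(X=2) = 590625/2097152
P(X=3) = 590625/2097152
Sum = 396875/524288

P(X ≤ 3) = 396875/524288 ≈ 75.70%


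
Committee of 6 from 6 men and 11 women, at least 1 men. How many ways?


Count by #men:
  1M,5W: C(6,1)×C(11,5)=2772
  2M,4W: C(6,2)×C(11,4)=4950
  3M,3W: C(6,3)×C(11,3)=3300
  4M,2W: C(6,4)×C(11,2)=825
  5M,1W: C(6,5)×C(11,1)=66
  6M,0W: C(6,6)×C(11,0)=1
Total = 11914

11914


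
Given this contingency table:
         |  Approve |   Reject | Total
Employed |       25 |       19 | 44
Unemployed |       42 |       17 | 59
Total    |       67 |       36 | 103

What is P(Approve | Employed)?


P(Approve | Employed) = 25/(25+19) = 25/44

P(Approve|Employed) = 25/44 ≈ 56.82%


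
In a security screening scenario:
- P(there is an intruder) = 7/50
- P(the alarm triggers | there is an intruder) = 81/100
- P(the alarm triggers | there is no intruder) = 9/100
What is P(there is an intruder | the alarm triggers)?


Using Bayes' theorem:
P(A|B) = P(B|A)·P(A) / P(B)

P(the alarm triggers) = 81/100 × 7/50 + 9/100 × 43/50
= 567/5000 + 387/5000 = 477/2500

P(there is an intruder|the alarm triggers) = (567/5000) / (477/2500) = 63/106

P(there is an intruder|the alarm triggers) = 63/106 ≈ 59.43%


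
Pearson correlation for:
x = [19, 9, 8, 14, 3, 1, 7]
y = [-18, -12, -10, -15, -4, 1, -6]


n=7, Σx=61, Σy=-64, Σxy=-793, Σx²=761, Σy²=846
r = (7×(-793) - 61×(-64))/√((7×761 - 61²)(7×846 - (-64)²))
= -1647/√(1606×1826) = -1647/√2932556 ≈ -1647/1712.4707 ≈ -0.9618

r ≈ -0.9618


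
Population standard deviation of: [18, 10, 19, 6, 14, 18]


Mean = 85/6
  (18-85/6)²=529/36
  (10-85/6)²=625/36
  (19-85/6)²=841/36
  (6-85/6)²=2401/36
  (14-85/6)²=1/36
  (18-85/6)²=529/36
Σ(x-μ)² = 821/6
σ² = (821/6)/6 = 821/36

σ = √(821/36) ≈ 4.7755


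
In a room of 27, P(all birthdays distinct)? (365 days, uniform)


P(all different) = Π(365-i)/365 for i=0..26
= (365/365)×(364/365)×...×(339/365)
= 0.373141

P ≈ 0.3731 ≈ 37.31%


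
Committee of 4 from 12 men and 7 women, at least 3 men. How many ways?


Count by #men:
  3M,1W: C(12,3)×C(7,1)=1540
  4M,0W: C(12,4)×C(7,0)=495
Total = 2035

2035


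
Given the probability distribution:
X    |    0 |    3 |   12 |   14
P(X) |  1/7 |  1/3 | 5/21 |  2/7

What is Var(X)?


E[X] = 55/7
E[X²] = 653/7
Var(X) = E[X²] - (E[X])² = 653/7 - 3025/49 = 1546/49

Var(X) = 1546/49 ≈ 31.5510


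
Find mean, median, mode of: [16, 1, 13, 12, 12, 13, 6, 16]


Sorted: [1, 6, 12, 12, 13, 13, 16, 16]
Mean = 89/8
Median = 25/2
Freq: {16: 2, 1: 1, 13: 2, 12: 2, 6: 1}
Mode: [12, 13, 16]

Mean=89/8, Median=25/2, Mode=[12, 13, 16]


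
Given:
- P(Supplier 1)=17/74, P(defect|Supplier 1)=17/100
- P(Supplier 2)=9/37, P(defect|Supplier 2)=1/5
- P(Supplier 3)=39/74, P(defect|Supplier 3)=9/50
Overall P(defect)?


P(B) = Σ P(B|Aᵢ)×P(Aᵢ)
  17/100×17/74 = 289/7400
  1/5×9/37 = 9/185
  9/50×39/74 = 351/3700
Sum = 1351/7400

P(defect) = 1351/7400 ≈ 18.26%


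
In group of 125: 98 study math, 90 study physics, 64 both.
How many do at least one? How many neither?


|A∪B| = 98+90-64 = 124
Neither = 125-124 = 1

At least one: 124; Neither: 1


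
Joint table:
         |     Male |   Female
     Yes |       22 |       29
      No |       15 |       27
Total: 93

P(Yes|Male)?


P(Yes|Male) = 22/(22+15) = 22/37

P = 22/37 ≈ 59.46%


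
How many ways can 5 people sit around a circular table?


Circular arrangements of 5 distinct objects: fix one position to break rotational symmetry.
(n-1)! = 4! = 24

24


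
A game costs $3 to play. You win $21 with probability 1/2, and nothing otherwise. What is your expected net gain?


E[gain] = (21-3)×1/2 + (-3)×1/2
= 9 - 3/2 = 15/2

Expected net gain = $15/2 ≈ $7.50


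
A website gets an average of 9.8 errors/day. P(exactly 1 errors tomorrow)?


Poisson(λ=9.8): P(X=1) = e^(-λ)×λ^k/k!
= e^(-9.8) × 9.8^1 / 1!
≈ 5.545159943e-05 × 9.8 / 1 ≈ 0.000543

P(X=1) ≈ 0.000543 ≈ 0.05%


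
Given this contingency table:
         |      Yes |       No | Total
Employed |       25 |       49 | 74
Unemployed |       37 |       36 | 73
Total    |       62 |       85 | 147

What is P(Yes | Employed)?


P(Yes | Employed) = 25/(25+49) = 25/74

P(Yes|Employed) = 25/74 ≈ 33.78%


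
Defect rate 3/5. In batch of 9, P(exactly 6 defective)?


Binomial: P(X=6) = C(9,6)×p^6×(1-p)^3
= 84 × 729/15625 × 8/125 = 489888/1953125

P(X=6) = 489888/1953125 ≈ 25.08%


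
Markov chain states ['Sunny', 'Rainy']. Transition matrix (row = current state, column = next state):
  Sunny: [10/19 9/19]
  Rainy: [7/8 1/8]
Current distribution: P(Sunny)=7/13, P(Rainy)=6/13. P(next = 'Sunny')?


P(next=Sunny) = Σᵢ P(now=i)×P(i→Sunny)
= 7/13×10/19 + 6/13×7/8
= 70/247 + 21/52 = 679/988

P = 679/988 ≈ 0.6872


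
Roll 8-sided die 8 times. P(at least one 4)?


P(no 4)^8 = (7/8)^8 = 5764801/16777216
P(≥1) = 1 - 5764801/16777216 = 11012415/16777216

P = 11012415/16777216 ≈ 65.64%


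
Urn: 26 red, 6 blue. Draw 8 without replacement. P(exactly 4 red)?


Hypergeometric: C(26,4)×C(6,4)/C(32,8)
= 14950×15/10518300 = 115/5394

P(X=4) = 115/5394 ≈ 2.13%


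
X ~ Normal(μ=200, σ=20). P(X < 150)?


z = (150-200)/20 = -2.5
P(Z < -2.5) = 0.0062

P(X < 150) ≈ 0.0062


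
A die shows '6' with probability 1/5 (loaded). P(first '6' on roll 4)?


Geometric: P(X=4) = (1-p)^(k-1)×p = (4/5)^3×1/5 = 64/625

P(X=4) = 64/625 ≈ 10.24%


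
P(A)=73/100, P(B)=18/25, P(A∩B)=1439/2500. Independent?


P(A)×P(B) = 657/1250
P(A∩B) = 1439/2500
Not equal → NOT independent

No, not independent


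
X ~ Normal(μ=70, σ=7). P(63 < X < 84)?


z₁=(63-70)/7=-1.0, z₂=(84-70)/7=2.0
P = Φ(2.0) - Φ(-1.0) = 0.977250 - 0.158655 = 0.818595 ≈ 0.8186

P(63 < X < 84) ≈ 0.8186


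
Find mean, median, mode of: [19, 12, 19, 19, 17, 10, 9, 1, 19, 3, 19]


Sorted: [1, 3, 9, 10, 12, 17, 19, 19, 19, 19, 19]
Mean = 147/11
Median = 17
Freq: {19: 5, 12: 1, 17: 1, 10: 1, 9: 1, 1: 1, 3: 1}
Mode: [19]

Mean=147/11, Median=17, Mode=19


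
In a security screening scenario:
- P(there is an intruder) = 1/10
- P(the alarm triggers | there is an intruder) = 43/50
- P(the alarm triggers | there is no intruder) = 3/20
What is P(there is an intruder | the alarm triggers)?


Using Bayes' theorem:
P(A|B) = P(B|A)·P(A) / P(B)

P(the alarm triggers) = 43/50 × 1/10 + 3/20 × 9/10
= 43/500 + 27/200 = 221/1000

P(there is an intruder|the alarm triggers) = (43/500) / (221/1000) = 86/221

P(there is an intruder|the alarm triggers) = 86/221 ≈ 38.91%


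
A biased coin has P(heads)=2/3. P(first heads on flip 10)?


Geometric: P(X=10) = (1-p)^(k-1)×p = (1/3)^9×2/3 = 2/59049

P(X=10) = 2/59049 ≈ 0.00%


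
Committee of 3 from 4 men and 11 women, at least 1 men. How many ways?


Count by #men:
  1M,2W: C(4,1)×C(11,2)=220
  2M,1W: C(4,2)×C(11,1)=66
  3M,0W: C(4,3)×C(11,0)=4
Total = 290

290


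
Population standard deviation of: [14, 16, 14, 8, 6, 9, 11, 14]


Mean = 92/8 = 23/2
  (14-23/2)²=25/4
  (16-23/2)²=81/4
  (14-23/2)²=25/4
  (8-23/2)²=49/4
  (6-23/2)²=121/4
  (9-23/2)²=25/4
  (11-23/2)²=1/4
  (14-23/2)²=25/4
Σ(x-μ)² = 88
σ² = 88/8 = 11

σ = √(11) ≈ 3.3166


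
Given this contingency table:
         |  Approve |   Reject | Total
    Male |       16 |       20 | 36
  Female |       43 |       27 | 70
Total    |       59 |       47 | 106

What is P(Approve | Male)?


P(Approve | Male) = 16/(16+20) = 16/36 = 4/9

P(Approve|Male) = 4/9 ≈ 44.44%


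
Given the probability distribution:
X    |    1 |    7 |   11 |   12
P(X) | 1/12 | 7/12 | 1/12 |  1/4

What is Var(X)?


E[X] = 97/12
E[X²] = 299/4
Var(X) = E[X²] - (E[X])² = 299/4 - 9409/144 = 1355/144

Var(X) = 1355/144 ≈ 9.4097


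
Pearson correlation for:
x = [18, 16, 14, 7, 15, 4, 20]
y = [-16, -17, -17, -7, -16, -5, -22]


n=7, Σx=94, Σy=-100, Σxy=-1547, Σx²=1466, Σy²=1648
r = (7×(-1547) - 94×(-100))/√((7×1466 - 94²)(7×1648 - (-100)²))
= -1429/√(1426×1536) = -1429/√2190336 ≈ -1429/1479.9784 ≈ -0.9656

r ≈ -0.9656


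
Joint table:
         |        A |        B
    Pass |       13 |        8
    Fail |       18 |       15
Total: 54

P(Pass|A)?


P(Pass|A) = 13/(13+18) = 13/31

P = 13/31 ≈ 41.94%


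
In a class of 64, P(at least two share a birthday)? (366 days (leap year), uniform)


P(all different) = Π(366-i)/366 for i=0..63
= 0.002858
P(match) = 1 - 0.002858 = 0.997142

P ≈ 0.9971 ≈ 99.71%


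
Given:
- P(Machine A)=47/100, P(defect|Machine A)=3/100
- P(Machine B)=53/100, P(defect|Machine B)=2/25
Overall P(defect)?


P(B) = Σ P(B|Aᵢ)×P(Aᵢ)
  3/100×47/100 = 141/10000
  2/25×53/100 = 53/1250
Sum = 113/2000

P(defect) = 113/2000 ≈ 5.65%


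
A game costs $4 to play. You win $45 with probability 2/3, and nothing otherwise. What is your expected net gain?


E[gain] = (45-4)×2/3 + (-4)×1/3
= 82/3 - 4/3 = 26

Expected net gain = $26 ≈ $26.00


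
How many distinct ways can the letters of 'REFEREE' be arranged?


Letters: 7, freq: {'R': 2, 'E': 4, 'F': 1}
7!/(2!×4!×1!) = 5040/48 = 105

105


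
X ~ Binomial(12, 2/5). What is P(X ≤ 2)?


P(X ≤ 2) = Σ P(X=i) for i=0..2
P(X=0) = 531441/244140625
P(X=1) = 4251528/244140625
P(X=2) = 15588936/244140625
Sum = 4074381/48828125

P(X ≤ 2) = 4074381/48828125 ≈ 8.34%


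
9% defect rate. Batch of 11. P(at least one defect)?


P(all good) = (91/100)^11 = 3543686674874777831491/10000000000000000000000
P(≥1 defect) = 6456313325125222168509/10000000000000000000000

P = 6456313325125222168509/10000000000000000000000 ≈ 64.56%


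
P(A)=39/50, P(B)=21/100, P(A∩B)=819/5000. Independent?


P(A)×P(B) = 819/5000
P(A∩B) = 819/5000
Equal ✓ → Independent

Yes, independent


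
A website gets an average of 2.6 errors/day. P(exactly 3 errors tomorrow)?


Poisson(λ=2.6): P(X=3) = e^(-λ)×λ^k/k!
= e^(-2.6) × 2.6^3 / 3!
≈ 0.07427357821 × 17.576 / 6 ≈ 0.217572

P(X=3) ≈ 0.217572 ≈ 21.76%


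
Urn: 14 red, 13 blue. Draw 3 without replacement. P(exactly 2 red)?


Hypergeometric: C(14,2)×C(13,1)/C(27,3)
= 91×13/2925 = 91/225

P(X=2) = 91/225 ≈ 40.44%


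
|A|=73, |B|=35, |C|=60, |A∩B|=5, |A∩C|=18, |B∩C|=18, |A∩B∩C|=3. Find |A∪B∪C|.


|A∪B∪C| = 73+35+60-5-18-18+3 = 130

|A∪B∪C| = 130


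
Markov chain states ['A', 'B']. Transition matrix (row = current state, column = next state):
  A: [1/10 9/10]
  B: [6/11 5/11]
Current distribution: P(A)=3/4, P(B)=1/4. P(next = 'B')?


P(next=B) = Σᵢ P(now=i)×P(i→B)
= 3/4×9/10 + 1/4×5/11
= 27/40 + 5/44 = 347/440

P = 347/440 ≈ 0.7886


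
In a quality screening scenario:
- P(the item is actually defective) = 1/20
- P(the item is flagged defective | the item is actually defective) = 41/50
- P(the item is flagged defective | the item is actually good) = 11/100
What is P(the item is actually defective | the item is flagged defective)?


Using Bayes' theorem:
P(A|B) = P(B|A)·P(A) / P(B)

P(the item is flagged defective) = 41/50 × 1/20 + 11/100 × 19/20
= 41/1000 + 209/2000 = 291/2000

P(the item is actually defective|the item is flagged defective) = (41/1000) / (291/2000) = 82/291

P(the item is actually defective|the item is flagged defective) = 82/291 ≈ 28.18%


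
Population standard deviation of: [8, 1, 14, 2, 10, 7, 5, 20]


Mean = 67/8
  (8-67/8)²=9/64
  (1-67/8)²=3481/64
  (14-67/8)²=2025/64
  (2-67/8)²=2601/64
  (10-67/8)²=169/64
  (7-67/8)²=121/64
  (5-67/8)²=729/64
  (20-67/8)²=8649/64
Σ(x-μ)² = 2223/8
σ² = (2223/8)/8 = 2223/64

σ = √(2223/64) ≈ 5.8936
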